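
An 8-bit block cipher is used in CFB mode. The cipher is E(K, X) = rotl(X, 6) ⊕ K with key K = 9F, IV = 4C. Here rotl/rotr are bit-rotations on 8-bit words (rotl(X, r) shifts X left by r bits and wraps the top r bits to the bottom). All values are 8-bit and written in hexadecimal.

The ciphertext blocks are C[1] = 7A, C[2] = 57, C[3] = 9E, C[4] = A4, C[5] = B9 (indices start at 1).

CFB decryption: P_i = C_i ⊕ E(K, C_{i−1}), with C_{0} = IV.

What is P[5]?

P[5]: E(K, A4) = B6; B9 ⊕ B6 = 0F.

P[5] = 0F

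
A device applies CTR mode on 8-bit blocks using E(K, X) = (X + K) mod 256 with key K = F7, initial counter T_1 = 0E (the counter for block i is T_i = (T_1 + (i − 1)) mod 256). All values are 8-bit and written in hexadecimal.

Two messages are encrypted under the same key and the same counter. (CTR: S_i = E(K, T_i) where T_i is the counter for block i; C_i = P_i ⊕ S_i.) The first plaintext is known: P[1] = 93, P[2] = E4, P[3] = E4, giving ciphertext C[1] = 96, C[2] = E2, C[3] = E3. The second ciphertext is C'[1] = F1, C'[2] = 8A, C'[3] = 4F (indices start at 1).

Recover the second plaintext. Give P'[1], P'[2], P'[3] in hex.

P'[1] = F4, P'[2] = 8C, P'[3] = 48

In CTR with a reused counter, both messages share the same keystream S_i, so C_i ⊕ C'_i = P_i ⊕ P'_i and thus P'_i = P_i ⊕ C_i ⊕ C'_i.
P'[1]: 93 ⊕ 96 ⊕ F1 = F4.
P'[2]: E4 ⊕ E2 ⊕ 8A = 8C.
P'[3]: E4 ⊕ E3 ⊕ 4F = 48.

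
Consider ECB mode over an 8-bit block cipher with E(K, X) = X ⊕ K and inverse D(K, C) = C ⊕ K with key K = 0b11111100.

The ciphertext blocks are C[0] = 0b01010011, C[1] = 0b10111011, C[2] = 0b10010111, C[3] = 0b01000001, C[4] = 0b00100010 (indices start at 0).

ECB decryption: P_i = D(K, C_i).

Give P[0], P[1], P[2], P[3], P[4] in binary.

P[0] = 0b10101111, P[1] = 0b01000111, P[2] = 0b01101011, P[3] = 0b10111101, P[4] = 0b11011110

P[0]: D(K, 0b01010011) = 0b10101111.
P[1]: D(K, 0b10111011) = 0b01000111.
P[2]: D(K, 0b10010111) = 0b01101011.
P[3]: D(K, 0b01000001) = 0b10111101.
P[4]: D(K, 0b00100010) = 0b11011110.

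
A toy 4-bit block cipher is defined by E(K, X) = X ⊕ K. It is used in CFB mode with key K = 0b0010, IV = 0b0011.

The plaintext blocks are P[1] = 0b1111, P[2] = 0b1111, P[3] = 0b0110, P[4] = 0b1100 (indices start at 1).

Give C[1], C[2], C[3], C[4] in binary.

C[1] = 0b1110, C[2] = 0b0011, C[3] = 0b0111, C[4] = 0b1001

CFB encryption: C_i = P_i ⊕ E(K, C_{i−1}), with C_{0} = IV.
C[1]: E(K, 0b0011) = 0b0001; 0b1111 ⊕ 0b0001 = 0b1110.
C[2]: E(K, 0b1110) = 0b1100; 0b1111 ⊕ 0b1100 = 0b0011.
C[3]: E(K, 0b0011) = 0b0001; 0b0110 ⊕ 0b0001 = 0b0111.
C[4]: E(K, 0b0111) = 0b0101; 0b1100 ⊕ 0b0101 = 0b1001.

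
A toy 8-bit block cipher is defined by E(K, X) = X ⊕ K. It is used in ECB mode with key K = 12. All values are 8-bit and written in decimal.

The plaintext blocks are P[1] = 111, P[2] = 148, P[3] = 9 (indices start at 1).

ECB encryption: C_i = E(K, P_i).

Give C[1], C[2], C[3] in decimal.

C[1] = 99, C[2] = 152, C[3] = 5

C[1]: E(K, 111) = 99.
C[2]: E(K, 148) = 152.
C[3]: E(K, 9) = 5.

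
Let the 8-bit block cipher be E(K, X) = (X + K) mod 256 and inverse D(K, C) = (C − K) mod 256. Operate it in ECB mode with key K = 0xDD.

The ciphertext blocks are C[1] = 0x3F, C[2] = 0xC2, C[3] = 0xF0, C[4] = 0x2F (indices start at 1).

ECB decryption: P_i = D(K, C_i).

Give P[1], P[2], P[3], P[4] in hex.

P[1]: D(K, 0x3F) = 0x62.
P[2]: D(K, 0xC2) = 0xE5.
P[3]: D(K, 0xF0) = 0x13.
P[4]: D(K, 0x2F) = 0x52.

P[1] = 0x62, P[2] = 0xE5, P[3] = 0x13, P[4] = 0x52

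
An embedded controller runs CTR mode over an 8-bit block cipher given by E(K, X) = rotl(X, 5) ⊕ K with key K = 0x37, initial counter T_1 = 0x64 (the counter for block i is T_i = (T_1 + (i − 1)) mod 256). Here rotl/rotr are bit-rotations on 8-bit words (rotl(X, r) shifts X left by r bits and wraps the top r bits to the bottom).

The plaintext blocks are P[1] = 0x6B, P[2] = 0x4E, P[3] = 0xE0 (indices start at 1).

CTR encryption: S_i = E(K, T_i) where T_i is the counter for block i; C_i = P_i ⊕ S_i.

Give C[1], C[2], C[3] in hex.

C[1] = 0xD0, C[2] = 0xD5, C[3] = 0x1B

C[1]: T = 0x64, S = E(K, T) = 0xBB; 0x6B ⊕ 0xBB = 0xD0.
C[2]: T = 0x65, S = E(K, T) = 0x9B; 0x4E ⊕ 0x9B = 0xD5.
C[3]: T = 0x66, S = E(K, T) = 0xFB; 0xE0 ⊕ 0xFB = 0x1B.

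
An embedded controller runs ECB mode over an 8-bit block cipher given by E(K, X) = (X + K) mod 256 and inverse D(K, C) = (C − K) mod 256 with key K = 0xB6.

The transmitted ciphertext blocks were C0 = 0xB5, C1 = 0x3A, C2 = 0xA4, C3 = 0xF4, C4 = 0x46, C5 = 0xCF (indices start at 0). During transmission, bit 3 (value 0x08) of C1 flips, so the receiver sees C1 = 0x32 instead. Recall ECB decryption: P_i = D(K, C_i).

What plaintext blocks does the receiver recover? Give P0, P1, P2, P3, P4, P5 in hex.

P0 = 0xFF, P1 = 0x7C, P2 = 0xEE, P3 = 0x3E, P4 = 0x90, P5 = 0x19

Only C1 changed, to 0x32. In ECB, a change in C_i affects only P_i. Decrypting the received ciphertext:
P0: D(K, 0xB5) = 0xFF.
P1: D(K, 0x32) = 0x7C.
P2: D(K, 0xA4) = 0xEE.
P3: D(K, 0xF4) = 0x3E.
P4: D(K, 0x46) = 0x90.
P5: D(K, 0xCF) = 0x19.
Blocks that differ from the original plaintext: P1.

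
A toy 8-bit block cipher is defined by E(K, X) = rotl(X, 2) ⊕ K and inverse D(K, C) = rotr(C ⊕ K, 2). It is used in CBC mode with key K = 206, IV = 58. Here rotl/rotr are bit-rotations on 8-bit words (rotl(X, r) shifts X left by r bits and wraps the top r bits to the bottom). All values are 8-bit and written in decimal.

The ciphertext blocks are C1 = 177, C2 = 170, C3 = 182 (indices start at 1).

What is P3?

P3 = 180

CBC decryption: P_i = D(K, C_i) ⊕ C_{i−1}, with C_{0} = IV.
P3: D(K, 182) = 30; 30 ⊕ 170 = 180.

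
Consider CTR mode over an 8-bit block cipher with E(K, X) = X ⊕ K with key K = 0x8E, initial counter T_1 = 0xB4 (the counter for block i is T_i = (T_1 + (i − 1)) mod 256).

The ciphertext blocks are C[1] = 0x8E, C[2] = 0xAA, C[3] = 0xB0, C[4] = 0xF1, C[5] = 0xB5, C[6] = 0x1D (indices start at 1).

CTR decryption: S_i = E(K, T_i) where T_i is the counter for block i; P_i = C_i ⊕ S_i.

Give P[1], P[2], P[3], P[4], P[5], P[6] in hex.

P[1] = 0xB4, P[2] = 0x91, P[3] = 0x88, P[4] = 0xC8, P[5] = 0x83, P[6] = 0x2A

P[1]: T = 0xB4, S = E(K, T) = 0x3A; 0x8E ⊕ 0x3A = 0xB4.
P[2]: T = 0xB5, S = E(K, T) = 0x3B; 0xAA ⊕ 0x3B = 0x91.
P[3]: T = 0xB6, S = E(K, T) = 0x38; 0xB0 ⊕ 0x38 = 0x88.
P[4]: T = 0xB7, S = E(K, T) = 0x39; 0xF1 ⊕ 0x39 = 0xC8.
P[5]: T = 0xB8, S = E(K, T) = 0x36; 0xB5 ⊕ 0x36 = 0x83.
P[6]: T = 0xB9, S = E(K, T) = 0x37; 0x1D ⊕ 0x37 = 0x2A.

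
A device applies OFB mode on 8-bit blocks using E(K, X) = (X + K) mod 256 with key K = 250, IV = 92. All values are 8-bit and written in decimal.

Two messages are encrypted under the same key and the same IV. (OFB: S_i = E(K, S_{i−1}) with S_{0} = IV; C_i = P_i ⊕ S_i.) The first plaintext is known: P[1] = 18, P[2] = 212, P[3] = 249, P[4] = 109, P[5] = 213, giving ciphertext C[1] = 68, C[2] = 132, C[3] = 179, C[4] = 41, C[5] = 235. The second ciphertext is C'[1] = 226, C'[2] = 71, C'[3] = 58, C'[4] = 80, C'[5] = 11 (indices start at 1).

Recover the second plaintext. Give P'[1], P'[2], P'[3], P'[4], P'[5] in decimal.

In OFB with a reused IV, both messages share the same keystream S_i, so C_i ⊕ C'_i = P_i ⊕ P'_i and thus P'_i = P_i ⊕ C_i ⊕ C'_i.
P'[1]: 18 ⊕ 68 ⊕ 226 = 180.
P'[2]: 212 ⊕ 132 ⊕ 71 = 23.
P'[3]: 249 ⊕ 179 ⊕ 58 = 112.
P'[4]: 109 ⊕ 41 ⊕ 80 = 20.
P'[5]: 213 ⊕ 235 ⊕ 11 = 53.

P'[1] = 180, P'[2] = 23, P'[3] = 112, P'[4] = 20, P'[5] = 53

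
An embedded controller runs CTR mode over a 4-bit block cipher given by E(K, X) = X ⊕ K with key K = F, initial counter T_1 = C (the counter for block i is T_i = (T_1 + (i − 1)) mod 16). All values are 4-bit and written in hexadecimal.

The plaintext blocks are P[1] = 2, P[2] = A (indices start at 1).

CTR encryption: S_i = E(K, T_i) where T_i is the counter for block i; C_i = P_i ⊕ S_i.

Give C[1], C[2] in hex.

C[1]: T = C, S = E(K, T) = 3; 2 ⊕ 3 = 1.
C[2]: T = D, S = E(K, T) = 2; A ⊕ 2 = 8.

C[1] = 1, C[2] = 8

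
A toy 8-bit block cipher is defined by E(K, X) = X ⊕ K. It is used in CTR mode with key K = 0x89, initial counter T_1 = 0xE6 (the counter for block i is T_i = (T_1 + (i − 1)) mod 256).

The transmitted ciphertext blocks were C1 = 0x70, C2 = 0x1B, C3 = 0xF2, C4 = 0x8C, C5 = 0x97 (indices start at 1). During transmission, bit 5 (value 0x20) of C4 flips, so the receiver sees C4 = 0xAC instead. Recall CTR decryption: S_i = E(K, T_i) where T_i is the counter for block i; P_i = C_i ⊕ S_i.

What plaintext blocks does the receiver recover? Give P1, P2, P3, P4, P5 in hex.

Only C4 changed, to 0xAC. In CTR, a change in C_i flips the same bit in P_i only; the keystream is unaffected. Decrypting the received ciphertext:
P1: T = 0xE6, S = E(K, T) = 0x6F; 0x70 ⊕ 0x6F = 0x1F.
P2: T = 0xE7, S = E(K, T) = 0x6E; 0x1B ⊕ 0x6E = 0x75.
P3: T = 0xE8, S = E(K, T) = 0x61; 0xF2 ⊕ 0x61 = 0x93.
P4: T = 0xE9, S = E(K, T) = 0x60; 0xAC ⊕ 0x60 = 0xCC.
P5: T = 0xEA, S = E(K, T) = 0x63; 0x97 ⊕ 0x63 = 0xF4.
Blocks that differ from the original plaintext: P4.

P1 = 0x1F, P2 = 0x75, P3 = 0x93, P4 = 0xCC, P5 = 0xF4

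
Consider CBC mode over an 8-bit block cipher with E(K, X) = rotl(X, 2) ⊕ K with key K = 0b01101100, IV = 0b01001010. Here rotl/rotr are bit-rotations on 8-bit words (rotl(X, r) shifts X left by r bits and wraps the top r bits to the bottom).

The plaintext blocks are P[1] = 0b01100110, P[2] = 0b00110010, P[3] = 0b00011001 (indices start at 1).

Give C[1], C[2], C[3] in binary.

C[1] = 0b11011100, C[2] = 0b11010111, C[3] = 0b01010111

CBC encryption: C_i = E(K, P_i ⊕ C_{i−1}), with C_{0} = IV.
C[1]: P[1] ⊕ 0b01001010 = 0b00101100; E(K, 0b00101100) = 0b11011100.
C[2]: P[2] ⊕ 0b11011100 = 0b11101110; E(K, 0b11101110) = 0b11010111.
C[3]: P[3] ⊕ 0b11010111 = 0b11001110; E(K, 0b11001110) = 0b01010111.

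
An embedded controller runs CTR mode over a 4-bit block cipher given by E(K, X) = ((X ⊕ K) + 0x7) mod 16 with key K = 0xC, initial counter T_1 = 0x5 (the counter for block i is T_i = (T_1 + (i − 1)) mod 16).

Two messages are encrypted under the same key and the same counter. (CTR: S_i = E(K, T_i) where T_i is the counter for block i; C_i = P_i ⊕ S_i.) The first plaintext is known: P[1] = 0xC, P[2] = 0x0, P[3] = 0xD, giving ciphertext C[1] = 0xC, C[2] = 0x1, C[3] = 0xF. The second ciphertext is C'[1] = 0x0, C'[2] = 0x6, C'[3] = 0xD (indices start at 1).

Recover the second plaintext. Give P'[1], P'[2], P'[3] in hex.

P'[1] = 0x0, P'[2] = 0x7, P'[3] = 0xF

In CTR with a reused counter, both messages share the same keystream S_i, so C_i ⊕ C'_i = P_i ⊕ P'_i and thus P'_i = P_i ⊕ C_i ⊕ C'_i.
P'[1]: 0xC ⊕ 0xC ⊕ 0x0 = 0x0.
P'[2]: 0x0 ⊕ 0x1 ⊕ 0x6 = 0x7.
P'[3]: 0xD ⊕ 0xF ⊕ 0xD = 0xF.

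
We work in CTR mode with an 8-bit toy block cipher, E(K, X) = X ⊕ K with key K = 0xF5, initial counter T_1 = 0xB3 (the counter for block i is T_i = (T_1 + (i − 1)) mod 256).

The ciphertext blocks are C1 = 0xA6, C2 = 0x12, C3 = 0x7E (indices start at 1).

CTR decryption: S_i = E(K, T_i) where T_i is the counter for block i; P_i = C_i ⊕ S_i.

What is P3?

P3 = 0x3E

P3: T = 0xB5, S = E(K, T) = 0x40; 0x7E ⊕ 0x40 = 0x3E.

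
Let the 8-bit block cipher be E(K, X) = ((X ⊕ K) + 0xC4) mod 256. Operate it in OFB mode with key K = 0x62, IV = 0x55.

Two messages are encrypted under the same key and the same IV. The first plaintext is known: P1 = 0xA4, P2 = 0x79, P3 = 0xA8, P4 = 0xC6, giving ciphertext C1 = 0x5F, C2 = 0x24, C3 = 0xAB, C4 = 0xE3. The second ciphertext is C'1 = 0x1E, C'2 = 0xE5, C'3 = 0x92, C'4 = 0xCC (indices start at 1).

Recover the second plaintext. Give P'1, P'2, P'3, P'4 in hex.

P'1 = 0xE5, P'2 = 0xB8, P'3 = 0x91, P'4 = 0xE9

In OFB with a reused IV, both messages share the same keystream S_i, so C_i ⊕ C'_i = P_i ⊕ P'_i and thus P'_i = P_i ⊕ C_i ⊕ C'_i.
P'1: 0xA4 ⊕ 0x5F ⊕ 0x1E = 0xE5.
P'2: 0x79 ⊕ 0x24 ⊕ 0xE5 = 0xB8.
P'3: 0xA8 ⊕ 0xAB ⊕ 0x92 = 0x91.
P'4: 0xC6 ⊕ 0xE3 ⊕ 0xCC = 0xE9.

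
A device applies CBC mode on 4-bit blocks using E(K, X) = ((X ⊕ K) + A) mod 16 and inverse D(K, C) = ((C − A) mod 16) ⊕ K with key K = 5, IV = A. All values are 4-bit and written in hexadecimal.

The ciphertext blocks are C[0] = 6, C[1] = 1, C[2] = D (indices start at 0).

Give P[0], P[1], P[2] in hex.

CBC decryption: P_i = D(K, C_i) ⊕ C_{i−1}, with C_{−1} = IV.
P[0]: D(K, 6) = 9; 9 ⊕ A = 3.
P[1]: D(K, 1) = 2; 2 ⊕ 6 = 4.
P[2]: D(K, D) = 6; 6 ⊕ 1 = 7.

P[0] = 3, P[1] = 4, P[2] = 7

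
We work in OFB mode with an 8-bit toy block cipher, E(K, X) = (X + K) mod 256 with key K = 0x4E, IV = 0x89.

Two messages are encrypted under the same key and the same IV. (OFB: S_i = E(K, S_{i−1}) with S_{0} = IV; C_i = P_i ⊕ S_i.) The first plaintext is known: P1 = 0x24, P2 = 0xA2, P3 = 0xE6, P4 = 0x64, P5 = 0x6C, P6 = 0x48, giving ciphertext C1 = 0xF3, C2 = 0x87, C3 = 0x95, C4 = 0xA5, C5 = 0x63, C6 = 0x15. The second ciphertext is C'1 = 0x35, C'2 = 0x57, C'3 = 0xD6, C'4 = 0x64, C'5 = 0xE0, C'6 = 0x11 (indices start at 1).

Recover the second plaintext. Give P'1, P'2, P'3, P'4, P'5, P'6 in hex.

P'1 = 0xE2, P'2 = 0x72, P'3 = 0xA5, P'4 = 0xA5, P'5 = 0xEF, P'6 = 0x4C

In OFB with a reused IV, both messages share the same keystream S_i, so C_i ⊕ C'_i = P_i ⊕ P'_i and thus P'_i = P_i ⊕ C_i ⊕ C'_i.
P'1: 0x24 ⊕ 0xF3 ⊕ 0x35 = 0xE2.
P'2: 0xA2 ⊕ 0x87 ⊕ 0x57 = 0x72.
P'3: 0xE6 ⊕ 0x95 ⊕ 0xD6 = 0xA5.
P'4: 0x64 ⊕ 0xA5 ⊕ 0x64 = 0xA5.
P'5: 0x6C ⊕ 0x63 ⊕ 0xE0 = 0xEF.
P'6: 0x48 ⊕ 0x15 ⊕ 0x11 = 0x4C.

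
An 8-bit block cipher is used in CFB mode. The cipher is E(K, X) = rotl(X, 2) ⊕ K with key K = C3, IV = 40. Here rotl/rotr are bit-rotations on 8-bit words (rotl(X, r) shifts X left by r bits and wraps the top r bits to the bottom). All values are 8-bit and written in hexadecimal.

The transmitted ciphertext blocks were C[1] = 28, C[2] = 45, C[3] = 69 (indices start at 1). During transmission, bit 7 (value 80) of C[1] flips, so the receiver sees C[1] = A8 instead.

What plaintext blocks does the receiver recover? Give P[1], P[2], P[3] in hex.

P[1] = 6A, P[2] = 24, P[3] = BF

CFB decryption: P_i = C_i ⊕ E(K, C_{i−1}), with C_{0} = IV.
Only C[1] changed, to A8. In CFB, a change in C_i flips the same bit in P_i and garbles P_{i+1}. Decrypting the received ciphertext:
P[1]: E(K, 40) = C2; A8 ⊕ C2 = 6A.
P[2]: E(K, A8) = 61; 45 ⊕ 61 = 24.
P[3]: E(K, 45) = D6; 69 ⊕ D6 = BF.
Blocks that differ from the original plaintext: P[1], P[2].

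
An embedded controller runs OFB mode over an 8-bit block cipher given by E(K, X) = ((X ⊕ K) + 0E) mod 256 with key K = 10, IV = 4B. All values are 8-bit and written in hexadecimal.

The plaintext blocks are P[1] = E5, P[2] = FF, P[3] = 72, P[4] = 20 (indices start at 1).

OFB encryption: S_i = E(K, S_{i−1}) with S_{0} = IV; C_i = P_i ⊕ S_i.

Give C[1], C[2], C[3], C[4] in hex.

C[1]: S = E(K, 4B) = 69; E5 ⊕ 69 = 8C.
C[2]: S = E(K, 69) = 87; FF ⊕ 87 = 78.
C[3]: S = E(K, 87) = A5; 72 ⊕ A5 = D7.
C[4]: S = E(K, A5) = C3; 20 ⊕ C3 = E3.

C[1] = 8C, C[2] = 78, C[3] = D7, C[4] = E3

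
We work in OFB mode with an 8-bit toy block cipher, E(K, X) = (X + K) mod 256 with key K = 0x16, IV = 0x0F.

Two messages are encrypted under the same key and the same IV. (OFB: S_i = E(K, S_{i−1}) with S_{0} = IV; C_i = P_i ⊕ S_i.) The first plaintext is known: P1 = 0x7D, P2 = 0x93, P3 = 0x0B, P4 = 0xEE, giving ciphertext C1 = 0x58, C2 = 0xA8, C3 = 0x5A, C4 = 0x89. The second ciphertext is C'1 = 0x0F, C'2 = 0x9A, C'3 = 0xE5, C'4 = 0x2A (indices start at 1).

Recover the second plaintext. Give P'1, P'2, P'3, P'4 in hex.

In OFB with a reused IV, both messages share the same keystream S_i, so C_i ⊕ C'_i = P_i ⊕ P'_i and thus P'_i = P_i ⊕ C_i ⊕ C'_i.
P'1: 0x7D ⊕ 0x58 ⊕ 0x0F = 0x2A.
P'2: 0x93 ⊕ 0xA8 ⊕ 0x9A = 0xA1.
P'3: 0x0B ⊕ 0x5A ⊕ 0xE5 = 0xB4.
P'4: 0xEE ⊕ 0x89 ⊕ 0x2A = 0x4D.

P'1 = 0x2A, P'2 = 0xA1, P'3 = 0xB4, P'4 = 0x4D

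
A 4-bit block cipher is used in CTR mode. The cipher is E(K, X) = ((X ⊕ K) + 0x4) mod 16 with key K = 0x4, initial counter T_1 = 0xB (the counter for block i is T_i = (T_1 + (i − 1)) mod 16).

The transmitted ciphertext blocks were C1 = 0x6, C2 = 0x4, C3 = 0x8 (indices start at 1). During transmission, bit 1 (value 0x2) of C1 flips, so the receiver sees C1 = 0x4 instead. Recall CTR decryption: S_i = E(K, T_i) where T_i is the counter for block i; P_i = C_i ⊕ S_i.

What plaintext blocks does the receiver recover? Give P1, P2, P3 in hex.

P1 = 0x7, P2 = 0x8, P3 = 0x5

Only C1 changed, to 0x4. In CTR, a change in C_i flips the same bit in P_i only; the keystream is unaffected. Decrypting the received ciphertext:
P1: T = 0xB, S = E(K, T) = 0x3; 0x4 ⊕ 0x3 = 0x7.
P2: T = 0xC, S = E(K, T) = 0xC; 0x4 ⊕ 0xC = 0x8.
P3: T = 0xD, S = E(K, T) = 0xD; 0x8 ⊕ 0xD = 0x5.
Blocks that differ from the original plaintext: P1.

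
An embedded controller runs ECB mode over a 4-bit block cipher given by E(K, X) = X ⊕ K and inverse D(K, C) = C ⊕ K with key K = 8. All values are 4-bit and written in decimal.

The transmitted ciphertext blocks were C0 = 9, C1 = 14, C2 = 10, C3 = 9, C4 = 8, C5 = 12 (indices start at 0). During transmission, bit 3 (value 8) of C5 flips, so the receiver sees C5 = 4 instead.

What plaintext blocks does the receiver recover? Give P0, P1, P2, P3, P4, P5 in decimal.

P0 = 1, P1 = 6, P2 = 2, P3 = 1, P4 = 0, P5 = 12

ECB decryption: P_i = D(K, C_i).
Only C5 changed, to 4. In ECB, a change in C_i affects only P_i. Decrypting the received ciphertext:
P0: D(K, 9) = 1.
P1: D(K, 14) = 6.
P2: D(K, 10) = 2.
P3: D(K, 9) = 1.
P4: D(K, 8) = 0.
P5: D(K, 4) = 12.
Blocks that differ from the original plaintext: P5.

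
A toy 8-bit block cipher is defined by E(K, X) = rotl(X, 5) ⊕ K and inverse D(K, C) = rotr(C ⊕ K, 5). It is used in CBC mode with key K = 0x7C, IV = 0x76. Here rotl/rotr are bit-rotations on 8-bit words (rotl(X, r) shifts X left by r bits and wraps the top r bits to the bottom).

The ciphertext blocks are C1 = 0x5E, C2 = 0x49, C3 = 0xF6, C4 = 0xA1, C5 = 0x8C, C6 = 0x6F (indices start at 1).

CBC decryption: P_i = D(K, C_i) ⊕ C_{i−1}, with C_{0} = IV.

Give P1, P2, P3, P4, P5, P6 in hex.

P1: D(K, 0x5E) = 0x11; 0x11 ⊕ 0x76 = 0x67.
P2: D(K, 0x49) = 0xA9; 0xA9 ⊕ 0x5E = 0xF7.
P3: D(K, 0xF6) = 0x54; 0x54 ⊕ 0x49 = 0x1D.
P4: D(K, 0xA1) = 0xEE; 0xEE ⊕ 0xF6 = 0x18.
P5: D(K, 0x8C) = 0x87; 0x87 ⊕ 0xA1 = 0x26.
P6: D(K, 0x6F) = 0x98; 0x98 ⊕ 0x8C = 0x14.

P1 = 0x67, P2 = 0xF7, P3 = 0x1D, P4 = 0x18, P5 = 0x26, P6 = 0x14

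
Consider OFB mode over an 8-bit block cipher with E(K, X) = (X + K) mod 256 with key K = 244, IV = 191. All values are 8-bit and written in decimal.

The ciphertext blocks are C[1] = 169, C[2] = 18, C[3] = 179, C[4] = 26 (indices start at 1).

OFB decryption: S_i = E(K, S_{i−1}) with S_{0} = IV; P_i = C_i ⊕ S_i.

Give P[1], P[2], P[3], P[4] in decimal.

P[1] = 26, P[2] = 181, P[3] = 40, P[4] = 149

P[1]: S = E(K, 191) = 179; 169 ⊕ 179 = 26.
P[2]: S = E(K, 179) = 167; 18 ⊕ 167 = 181.
P[3]: S = E(K, 167) = 155; 179 ⊕ 155 = 40.
P[4]: S = E(K, 155) = 143; 26 ⊕ 143 = 149.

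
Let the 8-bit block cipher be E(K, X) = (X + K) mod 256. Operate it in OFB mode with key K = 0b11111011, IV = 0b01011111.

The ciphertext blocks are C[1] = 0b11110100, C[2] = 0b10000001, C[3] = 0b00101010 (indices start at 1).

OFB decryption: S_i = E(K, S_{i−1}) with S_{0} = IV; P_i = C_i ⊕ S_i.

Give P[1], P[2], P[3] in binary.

P[1]: S = E(K, 0b01011111) = 0b01011010; 0b11110100 ⊕ 0b01011010 = 0b10101110.
P[2]: S = E(K, 0b01011010) = 0b01010101; 0b10000001 ⊕ 0b01010101 = 0b11010100.
P[3]: S = E(K, 0b01010101) = 0b01010000; 0b00101010 ⊕ 0b01010000 = 0b01111010.

P[1] = 0b10101110, P[2] = 0b11010100, P[3] = 0b01111010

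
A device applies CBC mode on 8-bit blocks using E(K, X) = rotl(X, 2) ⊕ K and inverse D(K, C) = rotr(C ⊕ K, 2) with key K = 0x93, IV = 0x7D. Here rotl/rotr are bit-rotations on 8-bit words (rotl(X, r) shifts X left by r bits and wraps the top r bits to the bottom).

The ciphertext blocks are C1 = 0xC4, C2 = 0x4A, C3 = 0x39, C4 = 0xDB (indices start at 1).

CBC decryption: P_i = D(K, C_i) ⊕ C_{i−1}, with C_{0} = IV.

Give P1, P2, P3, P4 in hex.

P1 = 0xA8, P2 = 0xB2, P3 = 0xE0, P4 = 0x2B

P1: D(K, 0xC4) = 0xD5; 0xD5 ⊕ 0x7D = 0xA8.
P2: D(K, 0x4A) = 0x76; 0x76 ⊕ 0xC4 = 0xB2.
P3: D(K, 0x39) = 0xAA; 0xAA ⊕ 0x4A = 0xE0.
P4: D(K, 0xDB) = 0x12; 0x12 ⊕ 0x39 = 0x2B.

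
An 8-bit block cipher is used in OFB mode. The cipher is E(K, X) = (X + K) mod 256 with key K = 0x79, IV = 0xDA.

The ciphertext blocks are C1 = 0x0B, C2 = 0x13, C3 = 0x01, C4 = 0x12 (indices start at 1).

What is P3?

OFB decryption: S_i = E(K, S_{i−1}) with S_{0} = IV; P_i = C_i ⊕ S_i.
P1: S = E(K, 0xDA) = 0x53; 0x0B ⊕ 0x53 = 0x58.
P2: S = E(K, 0x53) = 0xCC; 0x13 ⊕ 0xCC = 0xDF.
P3: S = E(K, 0xCC) = 0x45; 0x01 ⊕ 0x45 = 0x44.

P3 = 0x44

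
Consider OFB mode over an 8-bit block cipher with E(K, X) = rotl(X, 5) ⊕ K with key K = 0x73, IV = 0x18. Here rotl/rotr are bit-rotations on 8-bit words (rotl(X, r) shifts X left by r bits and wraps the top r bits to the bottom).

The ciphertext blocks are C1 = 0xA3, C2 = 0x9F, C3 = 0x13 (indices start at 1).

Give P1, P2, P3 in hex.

OFB decryption: S_i = E(K, S_{i−1}) with S_{0} = IV; P_i = C_i ⊕ S_i.
P1: S = E(K, 0x18) = 0x70; 0xA3 ⊕ 0x70 = 0xD3.
P2: S = E(K, 0x70) = 0x7D; 0x9F ⊕ 0x7D = 0xE2.
P3: S = E(K, 0x7D) = 0xDC; 0x13 ⊕ 0xDC = 0xCF.

P1 = 0xD3, P2 = 0xE2, P3 = 0xCF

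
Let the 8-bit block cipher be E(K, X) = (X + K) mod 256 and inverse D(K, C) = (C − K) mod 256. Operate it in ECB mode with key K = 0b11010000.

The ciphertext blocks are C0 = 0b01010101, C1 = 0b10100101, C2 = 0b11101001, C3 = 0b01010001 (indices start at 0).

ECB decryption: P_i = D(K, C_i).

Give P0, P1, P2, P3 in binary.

P0 = 0b10000101, P1 = 0b11010101, P2 = 0b00011001, P3 = 0b10000001

P0: D(K, 0b01010101) = 0b10000101.
P1: D(K, 0b10100101) = 0b11010101.
P2: D(K, 0b11101001) = 0b00011001.
P3: D(K, 0b01010001) = 0b10000001.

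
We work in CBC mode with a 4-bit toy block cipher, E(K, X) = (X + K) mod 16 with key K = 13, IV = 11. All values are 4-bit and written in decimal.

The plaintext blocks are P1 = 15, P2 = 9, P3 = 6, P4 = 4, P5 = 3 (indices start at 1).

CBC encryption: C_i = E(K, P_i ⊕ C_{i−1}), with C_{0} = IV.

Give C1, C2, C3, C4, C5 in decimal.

C1 = 1, C2 = 5, C3 = 0, C4 = 1, C5 = 15

C1: P1 ⊕ 11 = 4; E(K, 4) = 1.
C2: P2 ⊕ 1 = 8; E(K, 8) = 5.
C3: P3 ⊕ 5 = 3; E(K, 3) = 0.
C4: P4 ⊕ 0 = 4; E(K, 4) = 1.
C5: P5 ⊕ 1 = 2; E(K, 2) = 15.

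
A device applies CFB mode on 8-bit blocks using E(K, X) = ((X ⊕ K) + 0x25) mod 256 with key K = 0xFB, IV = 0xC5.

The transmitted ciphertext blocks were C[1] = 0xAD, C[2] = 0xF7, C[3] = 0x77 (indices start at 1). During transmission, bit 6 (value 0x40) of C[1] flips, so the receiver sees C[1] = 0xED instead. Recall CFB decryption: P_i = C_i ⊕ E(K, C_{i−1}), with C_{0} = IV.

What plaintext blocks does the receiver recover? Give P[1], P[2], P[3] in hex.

Only C[1] changed, to 0xED. In CFB, a change in C_i flips the same bit in P_i and garbles P_{i+1}. Decrypting the received ciphertext:
P[1]: E(K, 0xC5) = 0x63; 0xED ⊕ 0x63 = 0x8E.
P[2]: E(K, 0xED) = 0x3B; 0xF7 ⊕ 0x3B = 0xCC.
P[3]: E(K, 0xF7) = 0x31; 0x77 ⊕ 0x31 = 0x46.
Blocks that differ from the original plaintext: P[1], P[2].

P[1] = 0x8E, P[2] = 0xCC, P[3] = 0x46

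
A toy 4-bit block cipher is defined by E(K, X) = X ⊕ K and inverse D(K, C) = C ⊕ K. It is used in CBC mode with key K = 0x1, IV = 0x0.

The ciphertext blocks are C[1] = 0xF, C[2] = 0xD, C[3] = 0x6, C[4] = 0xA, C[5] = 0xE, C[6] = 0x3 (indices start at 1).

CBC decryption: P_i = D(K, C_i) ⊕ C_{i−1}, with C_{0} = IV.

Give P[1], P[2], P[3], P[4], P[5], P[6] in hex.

P[1] = 0xE, P[2] = 0x3, P[3] = 0xA, P[4] = 0xD, P[5] = 0x5, P[6] = 0xC

P[1]: D(K, 0xF) = 0xE; 0xE ⊕ 0x0 = 0xE.
P[2]: D(K, 0xD) = 0xC; 0xC ⊕ 0xF = 0x3.
P[3]: D(K, 0x6) = 0x7; 0x7 ⊕ 0xD = 0xA.
P[4]: D(K, 0xA) = 0xB; 0xB ⊕ 0x6 = 0xD.
P[5]: D(K, 0xE) = 0xF; 0xF ⊕ 0xA = 0x5.
P[6]: D(K, 0x3) = 0x2; 0x2 ⊕ 0xE = 0xC.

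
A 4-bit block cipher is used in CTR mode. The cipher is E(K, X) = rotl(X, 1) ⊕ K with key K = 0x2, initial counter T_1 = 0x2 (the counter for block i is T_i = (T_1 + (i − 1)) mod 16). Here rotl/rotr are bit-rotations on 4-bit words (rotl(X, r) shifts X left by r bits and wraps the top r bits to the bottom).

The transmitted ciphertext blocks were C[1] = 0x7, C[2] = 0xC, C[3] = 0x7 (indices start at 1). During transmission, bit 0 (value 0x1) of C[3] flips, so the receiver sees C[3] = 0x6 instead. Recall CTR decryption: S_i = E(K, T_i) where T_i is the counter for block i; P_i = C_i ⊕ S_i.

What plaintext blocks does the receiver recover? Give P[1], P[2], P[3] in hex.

P[1] = 0x1, P[2] = 0x8, P[3] = 0xC

Only C[3] changed, to 0x6. In CTR, a change in C_i flips the same bit in P_i only; the keystream is unaffected. Decrypting the received ciphertext:
P[1]: T = 0x2, S = E(K, T) = 0x6; 0x7 ⊕ 0x6 = 0x1.
P[2]: T = 0x3, S = E(K, T) = 0x4; 0xC ⊕ 0x4 = 0x8.
P[3]: T = 0x4, S = E(K, T) = 0xA; 0x6 ⊕ 0xA = 0xC.
Blocks that differ from the original plaintext: P[3].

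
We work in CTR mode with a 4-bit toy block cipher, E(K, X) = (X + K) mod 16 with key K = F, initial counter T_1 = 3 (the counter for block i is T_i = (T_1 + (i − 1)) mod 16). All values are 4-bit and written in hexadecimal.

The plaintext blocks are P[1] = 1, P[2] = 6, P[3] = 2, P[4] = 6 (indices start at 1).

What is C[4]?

CTR encryption: S_i = E(K, T_i) where T_i is the counter for block i; C_i = P_i ⊕ S_i.
C[1]: T = 3, S = E(K, T) = 2; 1 ⊕ 2 = 3.
C[2]: T = 4, S = E(K, T) = 3; 6 ⊕ 3 = 5.
C[3]: T = 5, S = E(K, T) = 4; 2 ⊕ 4 = 6.
C[4]: T = 6, S = E(K, T) = 5; 6 ⊕ 5 = 3.

C[4] = 3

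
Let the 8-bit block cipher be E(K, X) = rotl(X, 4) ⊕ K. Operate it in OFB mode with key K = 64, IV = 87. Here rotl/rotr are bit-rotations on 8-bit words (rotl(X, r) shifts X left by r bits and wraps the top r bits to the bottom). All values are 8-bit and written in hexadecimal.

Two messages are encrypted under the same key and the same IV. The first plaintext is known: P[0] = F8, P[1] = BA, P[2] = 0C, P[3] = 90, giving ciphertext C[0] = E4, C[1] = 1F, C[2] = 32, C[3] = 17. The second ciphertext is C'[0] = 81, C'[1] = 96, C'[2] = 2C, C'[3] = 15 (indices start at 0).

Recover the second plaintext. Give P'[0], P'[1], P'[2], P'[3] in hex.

In OFB with a reused IV, both messages share the same keystream S_i, so C_i ⊕ C'_i = P_i ⊕ P'_i and thus P'_i = P_i ⊕ C_i ⊕ C'_i.
P'[0]: F8 ⊕ E4 ⊕ 81 = 9D.
P'[1]: BA ⊕ 1F ⊕ 96 = 33.
P'[2]: 0C ⊕ 32 ⊕ 2C = 12.
P'[3]: 90 ⊕ 17 ⊕ 15 = 92.

P'[0] = 9D, P'[1] = 33, P'[2] = 12, P'[3] = 92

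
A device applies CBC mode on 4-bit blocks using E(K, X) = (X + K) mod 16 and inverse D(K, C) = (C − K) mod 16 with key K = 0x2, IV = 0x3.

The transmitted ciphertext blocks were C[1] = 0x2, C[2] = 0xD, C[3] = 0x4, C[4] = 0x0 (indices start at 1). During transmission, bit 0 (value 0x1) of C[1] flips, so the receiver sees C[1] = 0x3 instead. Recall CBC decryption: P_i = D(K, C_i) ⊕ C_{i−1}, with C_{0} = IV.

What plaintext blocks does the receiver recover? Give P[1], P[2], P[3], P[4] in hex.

P[1] = 0x2, P[2] = 0x8, P[3] = 0xF, P[4] = 0xA

Only C[1] changed, to 0x3. In CBC, a change in C_i garbles P_i and flips the same bit in P_{i+1}. Decrypting the received ciphertext:
P[1]: D(K, 0x3) = 0x1; 0x1 ⊕ 0x3 = 0x2.
P[2]: D(K, 0xD) = 0xB; 0xB ⊕ 0x3 = 0x8.
P[3]: D(K, 0x4) = 0x2; 0x2 ⊕ 0xD = 0xF.
P[4]: D(K, 0x0) = 0xE; 0xE ⊕ 0x4 = 0xA.
Blocks that differ from the original plaintext: P[1], P[2].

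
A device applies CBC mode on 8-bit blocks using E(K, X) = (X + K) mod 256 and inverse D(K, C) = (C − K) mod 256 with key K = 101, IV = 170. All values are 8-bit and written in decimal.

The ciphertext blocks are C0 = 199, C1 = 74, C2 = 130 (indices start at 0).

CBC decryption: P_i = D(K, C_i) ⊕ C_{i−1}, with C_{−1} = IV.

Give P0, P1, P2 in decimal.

P0 = 200, P1 = 34, P2 = 87

P0: D(K, 199) = 98; 98 ⊕ 170 = 200.
P1: D(K, 74) = 229; 229 ⊕ 199 = 34.
P2: D(K, 130) = 29; 29 ⊕ 74 = 87.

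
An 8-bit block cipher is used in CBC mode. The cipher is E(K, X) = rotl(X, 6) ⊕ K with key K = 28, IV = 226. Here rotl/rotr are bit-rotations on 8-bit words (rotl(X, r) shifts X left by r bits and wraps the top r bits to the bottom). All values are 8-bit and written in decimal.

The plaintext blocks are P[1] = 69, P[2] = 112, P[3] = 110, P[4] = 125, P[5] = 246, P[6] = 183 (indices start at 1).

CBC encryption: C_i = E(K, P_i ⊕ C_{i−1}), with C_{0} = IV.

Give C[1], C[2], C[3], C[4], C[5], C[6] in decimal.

C[1]: P[1] ⊕ 226 = 167; E(K, 167) = 245.
C[2]: P[2] ⊕ 245 = 133; E(K, 133) = 125.
C[3]: P[3] ⊕ 125 = 19; E(K, 19) = 216.
C[4]: P[4] ⊕ 216 = 165; E(K, 165) = 117.
C[5]: P[5] ⊕ 117 = 131; E(K, 131) = 252.
C[6]: P[6] ⊕ 252 = 75; E(K, 75) = 206.

C[1] = 245, C[2] = 125, C[3] = 216, C[4] = 117, C[5] = 252, C[6] = 206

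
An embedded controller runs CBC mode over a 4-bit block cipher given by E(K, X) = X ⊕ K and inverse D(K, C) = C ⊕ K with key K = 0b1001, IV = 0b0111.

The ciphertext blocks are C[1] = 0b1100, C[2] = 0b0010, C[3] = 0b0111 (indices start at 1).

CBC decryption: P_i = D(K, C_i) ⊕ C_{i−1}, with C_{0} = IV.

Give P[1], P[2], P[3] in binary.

P[1] = 0b0010, P[2] = 0b0111, P[3] = 0b1100

P[1]: D(K, 0b1100) = 0b0101; 0b0101 ⊕ 0b0111 = 0b0010.
P[2]: D(K, 0b0010) = 0b1011; 0b1011 ⊕ 0b1100 = 0b0111.
P[3]: D(K, 0b0111) = 0b1110; 0b1110 ⊕ 0b0010 = 0b1100.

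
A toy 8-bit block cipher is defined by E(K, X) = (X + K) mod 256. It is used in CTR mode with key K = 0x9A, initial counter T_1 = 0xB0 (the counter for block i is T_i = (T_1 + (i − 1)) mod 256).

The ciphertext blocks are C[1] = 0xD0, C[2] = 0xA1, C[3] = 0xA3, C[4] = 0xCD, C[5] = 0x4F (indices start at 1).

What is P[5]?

P[5] = 0x01

CTR decryption: S_i = E(K, T_i) where T_i is the counter for block i; P_i = C_i ⊕ S_i.
P[5]: T = 0xB4, S = E(K, T) = 0x4E; 0x4F ⊕ 0x4E = 0x01.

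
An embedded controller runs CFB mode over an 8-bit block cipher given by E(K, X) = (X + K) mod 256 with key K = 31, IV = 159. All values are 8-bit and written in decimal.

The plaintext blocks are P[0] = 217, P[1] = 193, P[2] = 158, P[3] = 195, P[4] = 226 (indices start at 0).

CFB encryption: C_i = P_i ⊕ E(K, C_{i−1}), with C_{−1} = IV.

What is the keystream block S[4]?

C[0]: E(K, 159) = 190; 217 ⊕ 190 = 103.
C[1]: E(K, 103) = 134; 193 ⊕ 134 = 71.
C[2]: E(K, 71) = 102; 158 ⊕ 102 = 248.
C[3]: E(K, 248) = 23; 195 ⊕ 23 = 212.
C[4]: E(K, 212) = 243; 226 ⊕ 243 = 17.
So S[4] = 243.

243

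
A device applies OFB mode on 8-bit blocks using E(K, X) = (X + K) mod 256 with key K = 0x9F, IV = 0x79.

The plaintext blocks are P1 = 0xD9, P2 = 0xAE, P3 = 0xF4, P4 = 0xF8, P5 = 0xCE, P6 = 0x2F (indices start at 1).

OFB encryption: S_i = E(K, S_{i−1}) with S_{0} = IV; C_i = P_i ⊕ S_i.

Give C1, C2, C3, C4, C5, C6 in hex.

C1 = 0xC1, C2 = 0x19, C3 = 0xA2, C4 = 0x0D, C5 = 0x5A, C6 = 0x1C

C1: S = E(K, 0x79) = 0x18; 0xD9 ⊕ 0x18 = 0xC1.
C2: S = E(K, 0x18) = 0xB7; 0xAE ⊕ 0xB7 = 0x19.
C3: S = E(K, 0xB7) = 0x56; 0xF4 ⊕ 0x56 = 0xA2.
C4: S = E(K, 0x56) = 0xF5; 0xF8 ⊕ 0xF5 = 0x0D.
C5: S = E(K, 0xF5) = 0x94; 0xCE ⊕ 0x94 = 0x5A.
C6: S = E(K, 0x94) = 0x33; 0x2F ⊕ 0x33 = 0x1C.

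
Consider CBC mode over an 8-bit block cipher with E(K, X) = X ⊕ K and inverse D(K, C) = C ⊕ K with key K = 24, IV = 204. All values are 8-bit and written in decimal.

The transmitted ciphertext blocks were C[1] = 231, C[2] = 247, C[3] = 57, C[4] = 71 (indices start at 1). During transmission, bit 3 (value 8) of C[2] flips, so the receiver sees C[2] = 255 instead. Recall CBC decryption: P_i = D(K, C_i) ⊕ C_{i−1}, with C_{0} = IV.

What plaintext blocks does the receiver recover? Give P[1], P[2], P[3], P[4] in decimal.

P[1] = 51, P[2] = 0, P[3] = 222, P[4] = 102

Only C[2] changed, to 255. In CBC, a change in C_i garbles P_i and flips the same bit in P_{i+1}. Decrypting the received ciphertext:
P[1]: D(K, 231) = 255; 255 ⊕ 204 = 51.
P[2]: D(K, 255) = 231; 231 ⊕ 231 = 0.
P[3]: D(K, 57) = 33; 33 ⊕ 255 = 222.
P[4]: D(K, 71) = 95; 95 ⊕ 57 = 102.
Blocks that differ from the original plaintext: P[2], P[3].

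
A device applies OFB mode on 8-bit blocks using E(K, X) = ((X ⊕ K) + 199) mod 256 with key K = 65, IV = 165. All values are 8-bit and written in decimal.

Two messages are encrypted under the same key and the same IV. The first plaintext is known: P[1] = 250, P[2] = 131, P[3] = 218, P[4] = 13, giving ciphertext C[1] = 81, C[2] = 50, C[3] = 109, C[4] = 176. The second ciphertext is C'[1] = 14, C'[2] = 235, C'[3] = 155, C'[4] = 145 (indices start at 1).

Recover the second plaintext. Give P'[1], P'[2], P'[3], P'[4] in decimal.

P'[1] = 165, P'[2] = 90, P'[3] = 44, P'[4] = 44

In OFB with a reused IV, both messages share the same keystream S_i, so C_i ⊕ C'_i = P_i ⊕ P'_i and thus P'_i = P_i ⊕ C_i ⊕ C'_i.
P'[1]: 250 ⊕ 81 ⊕ 14 = 165.
P'[2]: 131 ⊕ 50 ⊕ 235 = 90.
P'[3]: 218 ⊕ 109 ⊕ 155 = 44.
P'[4]: 13 ⊕ 176 ⊕ 145 = 44.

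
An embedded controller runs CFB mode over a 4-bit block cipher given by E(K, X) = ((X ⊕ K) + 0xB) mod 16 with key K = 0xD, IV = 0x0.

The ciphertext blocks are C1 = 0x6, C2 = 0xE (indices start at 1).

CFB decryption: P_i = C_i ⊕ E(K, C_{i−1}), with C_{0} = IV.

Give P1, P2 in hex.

P1: E(K, 0x0) = 0x8; 0x6 ⊕ 0x8 = 0xE.
P2: E(K, 0x6) = 0x6; 0xE ⊕ 0x6 = 0x8.

P1 = 0xE, P2 = 0x8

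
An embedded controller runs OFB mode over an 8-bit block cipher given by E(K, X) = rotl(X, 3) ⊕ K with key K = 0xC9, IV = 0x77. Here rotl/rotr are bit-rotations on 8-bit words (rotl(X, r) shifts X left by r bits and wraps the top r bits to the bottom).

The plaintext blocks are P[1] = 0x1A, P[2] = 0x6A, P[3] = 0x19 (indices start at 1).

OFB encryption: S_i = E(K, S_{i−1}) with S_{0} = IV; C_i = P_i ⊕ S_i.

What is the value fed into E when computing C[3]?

C[1]: S = E(K, 0x77) = 0x72; 0x1A ⊕ 0x72 = 0x68.
C[2]: S = E(K, 0x72) = 0x5A; 0x6A ⊕ 0x5A = 0x30.
C[3]: S = E(K, 0x5A) = 0x1B; 0x19 ⊕ 0x1B = 0x02.
So the input to E for block [3] is 0x5A.

0x5A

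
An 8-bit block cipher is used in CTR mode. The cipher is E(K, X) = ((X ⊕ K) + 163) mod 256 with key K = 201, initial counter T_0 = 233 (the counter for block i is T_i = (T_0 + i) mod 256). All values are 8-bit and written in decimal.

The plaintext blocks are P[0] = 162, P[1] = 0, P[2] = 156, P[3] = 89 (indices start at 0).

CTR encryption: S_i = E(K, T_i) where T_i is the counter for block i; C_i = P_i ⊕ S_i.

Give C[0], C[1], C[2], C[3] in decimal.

C[0]: T = 233, S = E(K, T) = 195; 162 ⊕ 195 = 97.
C[1]: T = 234, S = E(K, T) = 198; 0 ⊕ 198 = 198.
C[2]: T = 235, S = E(K, T) = 197; 156 ⊕ 197 = 89.
C[3]: T = 236, S = E(K, T) = 200; 89 ⊕ 200 = 145.

C[0] = 97, C[1] = 198, C[2] = 89, C[3] = 145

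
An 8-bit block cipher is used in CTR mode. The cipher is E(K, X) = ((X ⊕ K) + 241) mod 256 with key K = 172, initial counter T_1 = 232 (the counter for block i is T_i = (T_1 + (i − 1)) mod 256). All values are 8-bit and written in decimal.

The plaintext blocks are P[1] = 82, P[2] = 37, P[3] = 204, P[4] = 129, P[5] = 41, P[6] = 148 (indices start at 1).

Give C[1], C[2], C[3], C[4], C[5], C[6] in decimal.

CTR encryption: S_i = E(K, T_i) where T_i is the counter for block i; C_i = P_i ⊕ S_i.
C[1]: T = 232, S = E(K, T) = 53; 82 ⊕ 53 = 103.
C[2]: T = 233, S = E(K, T) = 54; 37 ⊕ 54 = 19.
C[3]: T = 234, S = E(K, T) = 55; 204 ⊕ 55 = 251.
C[4]: T = 235, S = E(K, T) = 56; 129 ⊕ 56 = 185.
C[5]: T = 236, S = E(K, T) = 49; 41 ⊕ 49 = 24.
C[6]: T = 237, S = E(K, T) = 50; 148 ⊕ 50 = 166.

C[1] = 103, C[2] = 19, C[3] = 251, C[4] = 185, C[5] = 24, C[6] = 166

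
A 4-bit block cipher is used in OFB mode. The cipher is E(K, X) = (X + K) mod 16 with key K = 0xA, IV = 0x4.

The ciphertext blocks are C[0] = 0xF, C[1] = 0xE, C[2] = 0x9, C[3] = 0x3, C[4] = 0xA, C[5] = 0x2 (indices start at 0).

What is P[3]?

OFB decryption: S_i = E(K, S_{i−1}) with S_{−1} = IV; P_i = C_i ⊕ S_i.
P[0]: S = E(K, 0x4) = 0xE; 0xF ⊕ 0xE = 0x1.
P[1]: S = E(K, 0xE) = 0x8; 0xE ⊕ 0x8 = 0x6.
P[2]: S = E(K, 0x8) = 0x2; 0x9 ⊕ 0x2 = 0xB.
P[3]: S = E(K, 0x2) = 0xC; 0x3 ⊕ 0xC = 0xF.

P[3] = 0xF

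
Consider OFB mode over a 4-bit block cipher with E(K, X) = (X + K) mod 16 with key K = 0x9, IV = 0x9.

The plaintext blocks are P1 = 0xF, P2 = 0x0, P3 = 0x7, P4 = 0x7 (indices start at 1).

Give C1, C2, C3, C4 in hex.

C1 = 0xD, C2 = 0xB, C3 = 0x3, C4 = 0xA

OFB encryption: S_i = E(K, S_{i−1}) with S_{0} = IV; C_i = P_i ⊕ S_i.
C1: S = E(K, 0x9) = 0x2; 0xF ⊕ 0x2 = 0xD.
C2: S = E(K, 0x2) = 0xB; 0x0 ⊕ 0xB = 0xB.
C3: S = E(K, 0xB) = 0x4; 0x7 ⊕ 0x4 = 0x3.
C4: S = E(K, 0x4) = 0xD; 0x7 ⊕ 0xD = 0xA.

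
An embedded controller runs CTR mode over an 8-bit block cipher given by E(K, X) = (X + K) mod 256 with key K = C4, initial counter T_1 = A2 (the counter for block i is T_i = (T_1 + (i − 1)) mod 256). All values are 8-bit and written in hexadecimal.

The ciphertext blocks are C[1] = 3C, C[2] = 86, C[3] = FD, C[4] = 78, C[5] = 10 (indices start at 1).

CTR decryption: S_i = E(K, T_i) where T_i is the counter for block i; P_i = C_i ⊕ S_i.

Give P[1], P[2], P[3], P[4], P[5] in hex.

P[1] = 5A, P[2] = E1, P[3] = 95, P[4] = 11, P[5] = 7A

P[1]: T = A2, S = E(K, T) = 66; 3C ⊕ 66 = 5A.
P[2]: T = A3, S = E(K, T) = 67; 86 ⊕ 67 = E1.
P[3]: T = A4, S = E(K, T) = 68; FD ⊕ 68 = 95.
P[4]: T = A5, S = E(K, T) = 69; 78 ⊕ 69 = 11.
P[5]: T = A6, S = E(K, T) = 6A; 10 ⊕ 6A = 7A.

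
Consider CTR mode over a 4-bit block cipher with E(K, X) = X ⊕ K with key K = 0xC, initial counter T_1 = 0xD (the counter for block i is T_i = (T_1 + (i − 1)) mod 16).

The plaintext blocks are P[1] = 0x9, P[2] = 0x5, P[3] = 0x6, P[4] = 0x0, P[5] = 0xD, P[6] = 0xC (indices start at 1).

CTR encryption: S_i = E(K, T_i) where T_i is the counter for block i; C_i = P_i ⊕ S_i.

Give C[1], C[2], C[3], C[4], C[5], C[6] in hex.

C[1] = 0x8, C[2] = 0x7, C[3] = 0x5, C[4] = 0xC, C[5] = 0x0, C[6] = 0x2

C[1]: T = 0xD, S = E(K, T) = 0x1; 0x9 ⊕ 0x1 = 0x8.
C[2]: T = 0xE, S = E(K, T) = 0x2; 0x5 ⊕ 0x2 = 0x7.
C[3]: T = 0xF, S = E(K, T) = 0x3; 0x6 ⊕ 0x3 = 0x5.
C[4]: T = 0x0, S = E(K, T) = 0xC; 0x0 ⊕ 0xC = 0xC.
C[5]: T = 0x1, S = E(K, T) = 0xD; 0xD ⊕ 0xD = 0x0.
C[6]: T = 0x2, S = E(K, T) = 0xE; 0xC ⊕ 0xE = 0x2.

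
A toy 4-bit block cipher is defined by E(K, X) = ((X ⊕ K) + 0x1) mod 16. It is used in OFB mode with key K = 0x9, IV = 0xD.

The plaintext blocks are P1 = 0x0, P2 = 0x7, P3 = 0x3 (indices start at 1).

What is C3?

C3 = 0x6

OFB encryption: S_i = E(K, S_{i−1}) with S_{0} = IV; C_i = P_i ⊕ S_i.
C1: S = E(K, 0xD) = 0x5; 0x0 ⊕ 0x5 = 0x5.
C2: S = E(K, 0x5) = 0xD; 0x7 ⊕ 0xD = 0xA.
C3: S = E(K, 0xD) = 0x5; 0x3 ⊕ 0x5 = 0x6.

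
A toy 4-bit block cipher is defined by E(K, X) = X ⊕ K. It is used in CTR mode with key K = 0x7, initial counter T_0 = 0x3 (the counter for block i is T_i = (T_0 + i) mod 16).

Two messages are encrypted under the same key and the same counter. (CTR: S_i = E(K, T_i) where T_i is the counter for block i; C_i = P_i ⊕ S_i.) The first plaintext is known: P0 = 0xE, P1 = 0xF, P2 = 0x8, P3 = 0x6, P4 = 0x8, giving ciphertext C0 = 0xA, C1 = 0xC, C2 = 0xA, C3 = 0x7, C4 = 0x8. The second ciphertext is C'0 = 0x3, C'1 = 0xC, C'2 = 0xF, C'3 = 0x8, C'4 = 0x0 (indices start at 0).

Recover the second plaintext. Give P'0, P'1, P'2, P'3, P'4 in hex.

P'0 = 0x7, P'1 = 0xF, P'2 = 0xD, P'3 = 0x9, P'4 = 0x0

In CTR with a reused counter, both messages share the same keystream S_i, so C_i ⊕ C'_i = P_i ⊕ P'_i and thus P'_i = P_i ⊕ C_i ⊕ C'_i.
P'0: 0xE ⊕ 0xA ⊕ 0x3 = 0x7.
P'1: 0xF ⊕ 0xC ⊕ 0xC = 0xF.
P'2: 0x8 ⊕ 0xA ⊕ 0xF = 0xD.
P'3: 0x6 ⊕ 0x7 ⊕ 0x8 = 0x9.
P'4: 0x8 ⊕ 0x8 ⊕ 0x0 = 0x0.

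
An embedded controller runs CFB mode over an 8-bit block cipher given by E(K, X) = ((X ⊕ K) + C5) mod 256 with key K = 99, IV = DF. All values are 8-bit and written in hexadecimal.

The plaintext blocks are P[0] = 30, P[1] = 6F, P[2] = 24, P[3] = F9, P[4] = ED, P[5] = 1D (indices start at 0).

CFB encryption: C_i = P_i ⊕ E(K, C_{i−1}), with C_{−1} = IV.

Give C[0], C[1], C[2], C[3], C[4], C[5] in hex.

C[0] = 3B, C[1] = 08, C[2] = 72, C[3] = 49, C[4] = 78, C[5] = BB

C[0]: E(K, DF) = 0B; 30 ⊕ 0B = 3B.
C[1]: E(K, 3B) = 67; 6F ⊕ 67 = 08.
C[2]: E(K, 08) = 56; 24 ⊕ 56 = 72.
C[3]: E(K, 72) = B0; F9 ⊕ B0 = 49.
C[4]: E(K, 49) = 95; ED ⊕ 95 = 78.
C[5]: E(K, 78) = A6; 1D ⊕ A6 = BB.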